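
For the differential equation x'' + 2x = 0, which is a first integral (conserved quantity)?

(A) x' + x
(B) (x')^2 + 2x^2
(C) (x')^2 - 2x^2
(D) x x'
B

A first integral I satisfies dI/dt = 0 along every solution. Differentiate each option and use the equation of motion:
(A) d/dt[x' + x] = x'' + x' = -2x + x', not identically 0
(B) d/dt[(x')^2 + 2x^2] = 2x'x'' + 4x x' = 2x'(-2x) + 4x x' = 0
(C) d/dt[(x')^2 - 2x^2] = 2x'x'' - 4x x' = -8x x', not identically 0
(D) d/dt[x x'] = (x')^2 + x x'' = (x')^2 - 2x^2, not identically 0

Only (B) has zero time-derivative. So the energy-like quantity (x')^2 + 2x^2 is the first integral.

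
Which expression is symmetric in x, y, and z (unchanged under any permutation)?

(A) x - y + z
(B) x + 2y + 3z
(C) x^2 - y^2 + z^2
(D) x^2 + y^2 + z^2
D

A symmetric expression is unchanged when the variables are permuted; here the transformation to test is the swap (x, y) -> (y, x).
A symmetric expression must survive every permutation; the single swap x <-> y already eliminates the distractors, and the keyed expression is also unchanged by x <-> z and y <-> z (each variable enters it in exactly the same way).
Substitute the transformed coordinates into each option and compare with the original:
(A) x - y + z  ->  (y) - (x) + z = -x + y + z   [differs from x - y + z: not invariant]
(B) x + 2y + 3z  ->  (y) + 2(x) + 3z = 2x + y + 3z   [differs from x + 2y + 3z: not invariant]
(C) x^2 - y^2 + z^2  ->  (y)^2 - (x)^2 + z^2 = -x^2 + y^2 + z^2   [differs from x^2 - y^2 + z^2: not invariant]
(D) x^2 + y^2 + z^2  ->  (y)^2 + (x)^2 + z^2 = x^2 + y^2 + z^2   [equals x^2 + y^2 + z^2: invariant]

Only option (D), x^2 + y^2 + z^2, is unchanged by the transformation.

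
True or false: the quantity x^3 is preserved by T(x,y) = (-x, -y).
False

Substitute T(x,y) = (-x, -y) into the expression and compare with the original.

Original: x^3
After applying T: (-x)^3 = -x^3

This differs from the original x^3 (difference: -2x^3), so the expression is NOT invariant.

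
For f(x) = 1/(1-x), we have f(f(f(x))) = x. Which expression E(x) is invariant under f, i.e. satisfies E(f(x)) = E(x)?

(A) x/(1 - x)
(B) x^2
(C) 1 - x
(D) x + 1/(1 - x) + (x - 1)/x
D

Replace x by f(x) = 1/(1 - x) in each option and simplify. As a quick numerical cross-check, also compare E(4) with E(f(4)) = E(-1/3).

(A) x/(1 - x)  ->  (1/(1 - x))/(1 - (1/(1 - x))) = -1/x; check: E(4) = -4/3 but E(-1/3) = -1/4.   [not invariant]
(B) x^2  ->  (1/(1 - x))^2 = (x - 1)^(-2); check: E(4) = 16 but E(-1/3) = 1/9.   [not invariant]
(C) 1 - x  ->  1 - (1/(1 - x)) = x/(x - 1); check: E(4) = -3 but E(-1/3) = 4/3.   [not invariant]
(D) x + 1/(1 - x) + (x - 1)/x  ->  (1/(1 - x)) + 1/(1 - (1/(1 - x))) + ((1/(1 - x)) - 1)/(1/(1 - x)), which simplifies back to x + 1/(1 - x) + (x - 1)/x; check: E(4) = 53/12, E(-1/3) = 53/12.   [invariant]

Only (D) is unchanged. Indeed f(f(x)) = 1/(1 - 1/(1-x)) = (1-x)/(-x) = (x-1)/x, so E(x) = x + f(x) + f(f(x)) is the sum over the whole 3-cycle; applying f just permutes the three terms cyclically (x -> f(x) -> f(f(x)) -> x), leaving the sum unchanged.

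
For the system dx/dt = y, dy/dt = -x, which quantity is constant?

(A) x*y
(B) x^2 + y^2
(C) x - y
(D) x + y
B

A first integral I satisfies dI/dt = 0 along every solution. Differentiate each option and use the equation of motion:
(A) d/dt[x*y] = (dx/dt)y + x(dy/dt) = y^2 - x^2, not identically 0
(B) d/dt[x^2 + y^2] = 2x*dx/dt + 2y*dy/dt = 2x*y + 2y*(-x) = 0
(C) d/dt[x - y] = y - (-x) = x + y, not identically 0
(D) d/dt[x + y] = y + (-x) = y - x, not identically 0

Only (B) has zero time-derivative. So x^2 + y^2 (the squared radius; trajectories are circles) is the conserved quantity.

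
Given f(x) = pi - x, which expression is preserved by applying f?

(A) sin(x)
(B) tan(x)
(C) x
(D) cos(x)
A

For f(x) = pi - x:
sin(pi - x) = sin(x), so sine is invariant under this transformation.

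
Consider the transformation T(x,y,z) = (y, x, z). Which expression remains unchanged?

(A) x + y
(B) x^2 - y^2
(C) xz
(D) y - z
A

Apply T(x,y,z) = (y, x, z) to each option, i.e. replace (x, y, z) by the transformed coordinates.
Substitute the transformed coordinates into each option and compare with the original:
(A) x + y  ->  (y) + (x) = x + y   [equals x + y: invariant]
(B) x^2 - y^2  ->  (y)^2 - (x)^2 = -x^2 + y^2   [differs from x^2 - y^2: not invariant]
(C) xz  ->  (y)(z) = yz   [differs from xz: not invariant]
(D) y - z  ->  (x) - (z) = x - z   [differs from y - z: not invariant]

Only option (A), x + y, is unchanged by the transformation.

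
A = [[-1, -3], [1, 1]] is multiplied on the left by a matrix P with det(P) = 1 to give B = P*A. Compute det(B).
2

By the multiplicative property of determinants, det(B) = det(P*A) = det(P) * det(A) = det(A),
so the determinant is invariant under multiplication by any determinant-1 matrix; we just need det(A).

det(A) = (-1)(1) - (-3)(1) = -1 - (-3) = 2

Therefore det(B) = 1 * 2 = 2.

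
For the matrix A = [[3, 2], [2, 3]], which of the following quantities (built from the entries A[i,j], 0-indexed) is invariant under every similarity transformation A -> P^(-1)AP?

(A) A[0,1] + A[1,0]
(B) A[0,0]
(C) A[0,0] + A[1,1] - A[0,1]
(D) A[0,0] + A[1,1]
D

A[0,0] + A[1,1] is the trace of A. By the cyclic property of the trace, tr(P^(-1)AP) = tr(APP^(-1)) = tr(A), so it is the same for every matrix similar to A.

The other combinations are not similarity invariants. For example, take P = [[2, 1], [1, 1]] (det P = 1), so P^(-1) = [[1, -1], [-1, 2]] and
B = P^(-1)AP = [[1, 0], [6, 5]].
Evaluating each option on A and on B:
(A) A[0,1] + A[1,0]: 4 for A, 6 for B -> changes
(B) A[0,0]: 3 for A, 1 for B -> changes
(C) A[0,0] + A[1,1] - A[0,1]: 4 for A, 6 for B -> changes
(D) A[0,0] + A[1,1]: 6 for A, 6 for B -> unchanged

Only (D) A[0,0] + A[1,1] = 6 survives (and it does so for every P, not just this one), so it is the invariant.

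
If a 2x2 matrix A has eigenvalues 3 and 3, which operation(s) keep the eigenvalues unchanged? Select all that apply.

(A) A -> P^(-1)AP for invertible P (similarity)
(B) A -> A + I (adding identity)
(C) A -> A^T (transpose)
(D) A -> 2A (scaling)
A and C

Eigenvalues are preserved by:
1. Similarity transformations: A -> P^(-1)AP (same characteristic polynomial)
2. Transpose: A^T has the same eigenvalues as A

Eigenvalues are NOT preserved by:
- Adding identity: eigenvalues become 3+1, 3+1
- Scaling: eigenvalues become 6, 6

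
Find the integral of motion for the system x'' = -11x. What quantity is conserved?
E = (x')^2 + 11x^2

Multiply the equation by x':
x' * x'' = -11x * x'
The left side is d/dt[(x')^2/2] and the right side is d/dt[-11x^2/2], so
d/dt[(x')^2/2 + 11x^2/2] = 0, i.e. (x')^2/2 + 11x^2/2 = constant.
Multiplying by 2, the integral of motion is E = (x')^2 + 11x^2.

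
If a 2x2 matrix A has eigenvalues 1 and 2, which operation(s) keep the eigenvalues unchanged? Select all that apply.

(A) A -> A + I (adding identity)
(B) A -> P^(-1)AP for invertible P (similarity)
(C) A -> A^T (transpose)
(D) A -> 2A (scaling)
B and C

Eigenvalues are preserved by:
1. Similarity transformations: A -> P^(-1)AP (same characteristic polynomial)
2. Transpose: A^T has the same eigenvalues as A

Eigenvalues are NOT preserved by:
- Adding identity: eigenvalues become 1+1, 2+1
- Scaling: eigenvalues become 2, 4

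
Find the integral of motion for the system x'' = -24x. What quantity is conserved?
E = (x')^2 + 24x^2

Multiply the equation by x':
x' * x'' = -24x * x'
The left side is d/dt[(x')^2/2] and the right side is d/dt[-24x^2/2], so
d/dt[(x')^2/2 + 24x^2/2] = 0, i.e. (x')^2/2 + 24x^2/2 = constant.
Multiplying by 2, the integral of motion is E = (x')^2 + 24x^2.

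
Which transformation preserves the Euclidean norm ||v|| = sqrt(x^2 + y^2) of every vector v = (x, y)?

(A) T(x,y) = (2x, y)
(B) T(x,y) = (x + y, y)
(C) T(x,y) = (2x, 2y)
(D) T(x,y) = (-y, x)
D

A transformation preserves a norm if ||T(v)|| = ||v|| for every v; a single vector where the norm changes rules an option out.

(A) T(x,y) = (2x, y): v = (1, 0) has norm sqrt((1)^2 + (0)^2) = 1, but T(v) = (2, 0) has norm 2 -- not preserved.
(B) T(x,y) = (x + y, y): v = (0, 1) has norm sqrt((0)^2 + (1)^2) = 1, but T(v) = (1, 1) has norm sqrt(2) -- not preserved.
(C) T(x,y) = (2x, 2y): v = (1, 0) has norm sqrt((1)^2 + (0)^2) = 1, but T(v) = (2, 0) has norm 2 -- not preserved.
(D) T(x,y) = (-y, x): preserves the norm -- it is an orthogonal map (a rotation/reflection), and (-y)^2 + (x)^2 simplifies to x^2 + y^2.

Therefore the answer is (D).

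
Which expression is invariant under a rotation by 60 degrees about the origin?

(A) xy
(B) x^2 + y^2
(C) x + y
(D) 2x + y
B

A rotation by 60 degrees sends (x, y) to (x/2 - sqrt(3)y/2, sqrt(3)x/2 + y/2).
Substitute the transformed coordinates into each option and compare with the original:
(A) xy  ->  (x/2 - sqrt(3)y/2)(sqrt(3)x/2 + y/2) = sqrt(3)x^2/4 - xy/2 - sqrt(3)y^2/4   [differs from xy: not invariant]
(B) x^2 + y^2  ->  (x/2 - sqrt(3)y/2)^2 + (sqrt(3)x/2 + y/2)^2 = x^2 + y^2   [equals x^2 + y^2: invariant]
(C) x + y  ->  (x/2 - sqrt(3)y/2) + (sqrt(3)x/2 + y/2) = x/2 + sqrt(3)x/2 - sqrt(3)y/2 + y/2   [differs from x + y: not invariant]
(D) 2x + y  ->  2(x/2 - sqrt(3)y/2) + (sqrt(3)x/2 + y/2) = sqrt(3)x/2 + x - sqrt(3)y + y/2   [differs from 2x + y: not invariant]

Only option (B), x^2 + y^2, is unchanged by the transformation.
Geometrically, x^2 + y^2 is the squared distance from the origin, which every rotation about the origin preserves.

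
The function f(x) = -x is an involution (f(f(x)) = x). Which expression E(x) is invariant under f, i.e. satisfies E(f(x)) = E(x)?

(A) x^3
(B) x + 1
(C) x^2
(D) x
C

Replace x by f(x) = -x in each option and simplify. As a quick numerical cross-check, also compare E(3) with E(f(3)) = E(-3).

(A) x^3  ->  (-x)^3 = -x^3; check: E(3) = 27 but E(-3) = -27.   [not invariant]
(B) x + 1  ->  (-x) + 1 = 1 - x; check: E(3) = 4 but E(-3) = -2.   [not invariant]
(C) x^2  ->  (-x)^2, which simplifies back to x^2; check: E(3) = 9, E(-3) = 9.   [invariant]
(D) x  ->  (-x) = -x; check: E(3) = 3 but E(-3) = -3.   [not invariant]

Only (C) is unchanged. E is symmetric under swapping x with f(x) = -x, which is exactly what an involution does.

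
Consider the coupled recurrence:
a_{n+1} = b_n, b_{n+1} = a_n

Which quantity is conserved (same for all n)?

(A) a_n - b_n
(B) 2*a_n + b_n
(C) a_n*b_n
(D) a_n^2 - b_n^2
C

Replace a_n by a_{n+1} = b_n and b_n by b_{n+1} = a_n in each option and simplify:
(A) a_n - b_n  ->  (b_n) - (a_n) = -a_n + b_n   [not conserved]
(B) 2*a_n + b_n  ->  2*(b_n) + (a_n) = a_n + 2*b_n   [not conserved]
(C) a_n*b_n  ->  (b_n)*(a_n) = a_n*b_n   [conserved]
(D) a_n^2 - b_n^2  ->  (b_n)^2 - (a_n)^2 = -a_n^2 + b_n^2   [not conserved]

Only (C) a_n*b_n returns to itself after one step, so it is the conserved quantity.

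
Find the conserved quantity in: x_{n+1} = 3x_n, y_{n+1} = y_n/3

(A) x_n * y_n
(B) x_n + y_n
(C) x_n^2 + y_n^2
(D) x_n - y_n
A

For the recurrence x_{n+1} = 3x_n, y_{n+1} = y_n/3:

x_{n+1} * y_{n+1} = (3x_n) * (y_n/3) = x_n * y_n
The product is conserved.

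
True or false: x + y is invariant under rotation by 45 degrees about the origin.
False

Applying rotation by 45 degrees: x' = x*cos(45 degrees) - y*sin(45 degrees) = sqrt(2)x/2 - sqrt(2)y/2, y' = x*sin(45 degrees) + y*cos(45 degrees) = sqrt(2)x/2 + sqrt(2)y/2

Substituting into x + y:
(sqrt(2)x/2 - sqrt(2)y/2) + (sqrt(2)x/2 + sqrt(2)y/2)
= sqrt(2)x

This differs from the original expression x + y, so it is NOT invariant.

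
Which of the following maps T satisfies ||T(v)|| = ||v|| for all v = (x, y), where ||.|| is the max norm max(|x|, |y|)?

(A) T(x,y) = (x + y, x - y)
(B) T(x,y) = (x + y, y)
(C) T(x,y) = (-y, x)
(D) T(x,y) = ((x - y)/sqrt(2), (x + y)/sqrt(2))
C

A transformation preserves a norm if ||T(v)|| = ||v|| for every v; a single vector where the norm changes rules an option out.

(A) T(x,y) = (x + y, x - y): v = (1, 1) has norm max(|1|, |1|) = 1, but T(v) = (2, 0) has norm 2 -- not preserved.
(B) T(x,y) = (x + y, y): v = (1, 1) has norm max(|1|, |1|) = 1, but T(v) = (2, 1) has norm 2 -- not preserved.
(C) T(x,y) = (-y, x): preserves the norm -- it only permutes the coordinates and/or flips signs, which leaves max(|x|, |y|) unchanged.
(D) T(x,y) = ((x - y)/sqrt(2), (x + y)/sqrt(2)): v = (1, 0) has norm max(|1|, |0|) = 1, but T(v) = (sqrt(2)/2, sqrt(2)/2) has norm sqrt(2)/2 -- not preserved.

Therefore the answer is (C).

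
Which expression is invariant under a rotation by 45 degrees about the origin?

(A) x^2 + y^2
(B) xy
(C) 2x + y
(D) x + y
A

A rotation by 45 degrees sends (x, y) to (sqrt(2)x/2 - sqrt(2)y/2, sqrt(2)x/2 + sqrt(2)y/2).
Substitute the transformed coordinates into each option and compare with the original:
(A) x^2 + y^2  ->  (sqrt(2)x/2 - sqrt(2)y/2)^2 + (sqrt(2)x/2 + sqrt(2)y/2)^2 = x^2 + y^2   [equals x^2 + y^2: invariant]
(B) xy  ->  (sqrt(2)x/2 - sqrt(2)y/2)(sqrt(2)x/2 + sqrt(2)y/2) = x^2/2 - y^2/2   [differs from xy: not invariant]
(C) 2x + y  ->  2(sqrt(2)x/2 - sqrt(2)y/2) + (sqrt(2)x/2 + sqrt(2)y/2) = 3sqrt(2)x/2 - sqrt(2)y/2   [differs from 2x + y: not invariant]
(D) x + y  ->  (sqrt(2)x/2 - sqrt(2)y/2) + (sqrt(2)x/2 + sqrt(2)y/2) = sqrt(2)x   [differs from x + y: not invariant]

Only option (A), x^2 + y^2, is unchanged by the transformation.
Geometrically, x^2 + y^2 is the squared distance from the origin, which every rotation about the origin preserves.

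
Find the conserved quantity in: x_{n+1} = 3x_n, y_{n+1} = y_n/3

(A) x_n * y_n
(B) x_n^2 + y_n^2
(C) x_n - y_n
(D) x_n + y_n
A

For the recurrence x_{n+1} = 3x_n, y_{n+1} = y_n/3:

x_{n+1} * y_{n+1} = (3x_n) * (y_n/3) = x_n * y_n
The product is conserved.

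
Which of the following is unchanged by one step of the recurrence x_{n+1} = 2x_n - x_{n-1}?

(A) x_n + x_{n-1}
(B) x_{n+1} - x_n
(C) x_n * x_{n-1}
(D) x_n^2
B

For the recurrence x_{n+1} = 2x_n - x_{n-1}:

If x_{n+1} = 2x_n - x_{n-1}, then:
x_{n+1} - x_n = x_n - x_{n-1}
The first difference is constant throughout the sequence.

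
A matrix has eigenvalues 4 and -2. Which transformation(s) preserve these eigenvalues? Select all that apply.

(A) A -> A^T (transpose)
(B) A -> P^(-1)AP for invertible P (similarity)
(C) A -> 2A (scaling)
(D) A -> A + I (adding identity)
A and B

Eigenvalues are preserved by:
1. Similarity transformations: A -> P^(-1)AP (same characteristic polynomial)
2. Transpose: A^T has the same eigenvalues as A

Eigenvalues are NOT preserved by:
- Adding identity: eigenvalues become 4+1, -2+1
- Scaling: eigenvalues become 8, -4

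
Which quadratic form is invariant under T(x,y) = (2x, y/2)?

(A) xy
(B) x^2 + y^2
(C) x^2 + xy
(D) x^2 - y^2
A

T multiplies x by 2 and divides y by 2.
Substitute the transformed coordinates into each option and compare with the original:
(A) xy  ->  (2x)(y/2) = xy   [equals xy: invariant]
(B) x^2 + y^2  ->  (2x)^2 + (y/2)^2 = 4x^2 + y^2/4   [differs from x^2 + y^2: not invariant]
(C) x^2 + xy  ->  (2x)^2 + (2x)(y/2) = 4x^2 + xy   [differs from x^2 + xy: not invariant]
(D) x^2 - y^2  ->  (2x)^2 - (y/2)^2 = 4x^2 - y^2/4   [differs from x^2 - y^2: not invariant]

Only option (A), xy, is unchanged by the transformation.
The factors 2 and 1/2 cancel only in the pure product xy.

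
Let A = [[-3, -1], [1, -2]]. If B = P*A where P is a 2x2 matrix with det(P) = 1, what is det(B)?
7

By the multiplicative property of determinants, det(B) = det(P*A) = det(P) * det(A) = det(A),
so the determinant is invariant under multiplication by any determinant-1 matrix; we just need det(A).

det(A) = (-3)(-2) - (-1)(1) = 6 - (-1) = 7

Therefore det(B) = 1 * 7 = 7.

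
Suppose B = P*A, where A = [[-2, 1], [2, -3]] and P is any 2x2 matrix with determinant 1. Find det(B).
4

By the multiplicative property of determinants, det(B) = det(P*A) = det(P) * det(A) = det(A),
so the determinant is invariant under multiplication by any determinant-1 matrix; we just need det(A).

det(A) = (-2)(-3) - (1)(2) = 6 - 2 = 4

Therefore det(B) = 1 * 4 = 4.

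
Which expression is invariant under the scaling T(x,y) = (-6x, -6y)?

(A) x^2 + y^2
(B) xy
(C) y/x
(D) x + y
C

Under the uniform scaling T(x,y) = (-6x, -6y):
Substitute the transformed coordinates into each option and compare with the original:
(A) x^2 + y^2  ->  (-6x)^2 + (-6y)^2 = 36x^2 + 36y^2   [differs from x^2 + y^2: not invariant]
(B) xy  ->  (-6x)(-6y) = 36xy   [differs from xy: not invariant]
(C) y/x  ->  (-6y)/(-6x) = y/x   [equals y/x: invariant]
(D) x + y  ->  (-6x) + (-6y) = -6x - 6y   [differs from x + y: not invariant]

Only option (C), y/x, is unchanged by the transformation.
The common factor -6 cancels in a ratio of coordinates, while sums, products and sums of squares pick up factors of -6 or 36.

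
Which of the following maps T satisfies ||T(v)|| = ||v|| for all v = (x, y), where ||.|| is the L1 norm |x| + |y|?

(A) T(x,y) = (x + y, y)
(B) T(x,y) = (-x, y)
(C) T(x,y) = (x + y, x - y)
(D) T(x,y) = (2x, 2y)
B

A transformation preserves a norm if ||T(v)|| = ||v|| for every v; a single vector where the norm changes rules an option out.

(A) T(x,y) = (x + y, y): v = (0, 1) has norm |0| + |1| = 1, but T(v) = (1, 1) has norm 2 -- not preserved.
(B) T(x,y) = (-x, y): preserves the norm -- it only permutes the coordinates and/or flips signs, which leaves |x| + |y| unchanged.
(C) T(x,y) = (x + y, x - y): v = (1, 0) has norm |1| + |0| = 1, but T(v) = (1, 1) has norm 2 -- not preserved.
(D) T(x,y) = (2x, 2y): v = (1, 0) has norm |1| + |0| = 1, but T(v) = (2, 0) has norm 2 -- not preserved.

Therefore the answer is (B).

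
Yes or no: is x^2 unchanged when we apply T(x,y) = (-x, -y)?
Yes

Substitute T(x,y) = (-x, -y) into the expression and compare with the original.

Original: x^2
After applying T: (-x)^2 = x^2

This is identical to the original x^2, so the expression is invariant.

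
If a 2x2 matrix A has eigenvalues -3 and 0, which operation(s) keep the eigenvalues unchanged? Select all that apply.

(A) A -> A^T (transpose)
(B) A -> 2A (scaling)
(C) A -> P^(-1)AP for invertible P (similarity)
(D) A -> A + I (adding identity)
A and C

Eigenvalues are preserved by:
1. Similarity transformations: A -> P^(-1)AP (same characteristic polynomial)
2. Transpose: A^T has the same eigenvalues as A

Eigenvalues are NOT preserved by:
- Adding identity: eigenvalues become -3+1, 0+1
- Scaling: eigenvalues become -6, 0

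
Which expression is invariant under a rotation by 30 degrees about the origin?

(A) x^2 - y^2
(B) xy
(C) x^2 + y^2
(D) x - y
C

A rotation by 30 degrees sends (x, y) to (sqrt(3)x/2 - y/2, x/2 + sqrt(3)y/2).
Substitute the transformed coordinates into each option and compare with the original:
(A) x^2 - y^2  ->  (sqrt(3)x/2 - y/2)^2 - (x/2 + sqrt(3)y/2)^2 = x^2/2 - sqrt(3)xy - y^2/2   [differs from x^2 - y^2: not invariant]
(B) xy  ->  (sqrt(3)x/2 - y/2)(x/2 + sqrt(3)y/2) = sqrt(3)x^2/4 + xy/2 - sqrt(3)y^2/4   [differs from xy: not invariant]
(C) x^2 + y^2  ->  (sqrt(3)x/2 - y/2)^2 + (x/2 + sqrt(3)y/2)^2 = x^2 + y^2   [equals x^2 + y^2: invariant]
(D) x - y  ->  (sqrt(3)x/2 - y/2) - (x/2 + sqrt(3)y/2) = -x/2 + sqrt(3)x/2 - sqrt(3)y/2 - y/2   [differs from x - y: not invariant]

Only option (C), x^2 + y^2, is unchanged by the transformation.
Geometrically, x^2 + y^2 is the squared distance from the origin, which every rotation about the origin preserves.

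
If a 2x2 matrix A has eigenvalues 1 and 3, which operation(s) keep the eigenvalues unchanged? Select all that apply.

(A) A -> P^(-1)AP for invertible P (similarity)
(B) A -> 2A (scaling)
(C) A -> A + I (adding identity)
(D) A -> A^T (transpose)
A and D

Eigenvalues are preserved by:
1. Similarity transformations: A -> P^(-1)AP (same characteristic polynomial)
2. Transpose: A^T has the same eigenvalues as A

Eigenvalues are NOT preserved by:
- Adding identity: eigenvalues become 1+1, 3+1
- Scaling: eigenvalues become 2, 6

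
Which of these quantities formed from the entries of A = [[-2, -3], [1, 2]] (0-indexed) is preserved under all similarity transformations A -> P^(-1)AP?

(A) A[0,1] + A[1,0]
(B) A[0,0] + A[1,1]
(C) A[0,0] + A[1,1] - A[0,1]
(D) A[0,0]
B

A[0,0] + A[1,1] is the trace of A. By the cyclic property of the trace, tr(P^(-1)AP) = tr(APP^(-1)) = tr(A), so it is the same for every matrix similar to A.

The other combinations are not similarity invariants. For example, take P = [[1, -1], [0, 1]] (det P = 1), so P^(-1) = [[1, 1], [0, 1]] and
B = P^(-1)AP = [[-1, 0], [1, 1]].
Evaluating each option on A and on B:
(A) A[0,1] + A[1,0]: -2 for A, 1 for B -> changes
(B) A[0,0] + A[1,1]: 0 for A, 0 for B -> unchanged
(C) A[0,0] + A[1,1] - A[0,1]: 3 for A, 0 for B -> changes
(D) A[0,0]: -2 for A, -1 for B -> changes

Only (B) A[0,0] + A[1,1] = 0 survives (and it does so for every P, not just this one), so it is the invariant.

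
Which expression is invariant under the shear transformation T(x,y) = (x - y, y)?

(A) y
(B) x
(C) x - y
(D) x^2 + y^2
A

Under the shear T(x,y) = (x - y, y):
Substitute the transformed coordinates into each option and compare with the original:
(A) y  ->  (y) = y   [equals y: invariant]
(B) x  ->  (x - y) = x - y   [differs from x: not invariant]
(C) x - y  ->  (x - y) - (y) = x - 2y   [differs from x - y: not invariant]
(D) x^2 + y^2  ->  (x - y)^2 + (y)^2 = x^2 - 2xy + 2y^2   [differs from x^2 + y^2: not invariant]

Only option (A), y, is unchanged by the transformation.
A horizontal shear moves points parallel to the x-axis, so the y-coordinate (and any function of y alone) is unchanged.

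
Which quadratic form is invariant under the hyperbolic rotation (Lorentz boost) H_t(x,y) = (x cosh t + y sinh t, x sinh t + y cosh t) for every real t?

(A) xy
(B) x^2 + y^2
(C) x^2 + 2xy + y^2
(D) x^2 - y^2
D

Write x' = x cosh t + y sinh t, y' = x sinh t + y cosh t and substitute into each option:
(A) xy: (x cosh t + y sinh t)(x sinh t + y cosh t) = xy(cosh^2 t + sinh^2 t) + (x^2 + y^2) sinh t cosh t = xy cosh 2t + (x^2 + y^2)(sinh 2t)/2   [not invariant for t != 0]
(B) x^2 + y^2: (x cosh t + y sinh t)^2 + (x sinh t + y cosh t)^2 = (x^2 + y^2)(cosh^2 t + sinh^2 t) + 4xy sinh t cosh t = (x^2 + y^2) cosh 2t + 2xy sinh 2t   [not invariant for t != 0]
(C) x^2 + 2xy + y^2: (x' + y')^2 with x' + y' = (x + y)(cosh t + sinh t) = (x + y)e^t, so it becomes (x + y)^2 e^(2t)   [not invariant for t != 0]
(D) x^2 - y^2: (x cosh t + y sinh t)^2 - (x sinh t + y cosh t)^2 = x^2(cosh^2 t - sinh^2 t) + 2xy(cosh t sinh t - sinh t cosh t) + y^2(sinh^2 t - cosh^2 t) = x^2 - y^2   [invariant, using cosh^2 t - sinh^2 t = 1]

Only (D) x^2 - y^2 is unchanged; it is the Minkowski form preserved by Lorentz boosts, just as x^2 + y^2 is preserved by ordinary rotations.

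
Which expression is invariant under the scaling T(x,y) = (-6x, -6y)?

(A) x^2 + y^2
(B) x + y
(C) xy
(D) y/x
D

Under the uniform scaling T(x,y) = (-6x, -6y):
Substitute the transformed coordinates into each option and compare with the original:
(A) x^2 + y^2  ->  (-6x)^2 + (-6y)^2 = 36x^2 + 36y^2   [differs from x^2 + y^2: not invariant]
(B) x + y  ->  (-6x) + (-6y) = -6x - 6y   [differs from x + y: not invariant]
(C) xy  ->  (-6x)(-6y) = 36xy   [differs from xy: not invariant]
(D) y/x  ->  (-6y)/(-6x) = y/x   [equals y/x: invariant]

Only option (D), y/x, is unchanged by the transformation.
The common factor -6 cancels in a ratio of coordinates, while sums, products and sums of squares pick up factors of -6 or 36.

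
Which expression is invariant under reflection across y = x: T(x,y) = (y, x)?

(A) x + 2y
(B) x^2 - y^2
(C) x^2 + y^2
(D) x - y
C

The map is reflection across y = x: T(x,y) = (y, x).
Substitute the transformed coordinates into each option and compare with the original:
(A) x + 2y  ->  (y) + 2(x) = 2x + y   [differs from x + 2y: not invariant]
(B) x^2 - y^2  ->  (y)^2 - (x)^2 = -x^2 + y^2   [differs from x^2 - y^2: not invariant]
(C) x^2 + y^2  ->  (y)^2 + (x)^2 = x^2 + y^2   [equals x^2 + y^2: invariant]
(D) x - y  ->  (y) - (x) = -x + y   [differs from x - y: not invariant]

Only option (C), x^2 + y^2, is unchanged by the transformation.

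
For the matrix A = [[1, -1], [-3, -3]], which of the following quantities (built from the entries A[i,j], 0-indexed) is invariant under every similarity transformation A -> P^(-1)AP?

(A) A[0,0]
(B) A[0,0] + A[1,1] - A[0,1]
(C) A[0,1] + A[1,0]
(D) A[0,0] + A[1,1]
D

A[0,0] + A[1,1] is the trace of A. By the cyclic property of the trace, tr(P^(-1)AP) = tr(APP^(-1)) = tr(A), so it is the same for every matrix similar to A.

The other combinations are not similarity invariants. For example, take P = [[2, 1], [1, 1]] (det P = 1), so P^(-1) = [[1, -1], [-1, 2]] and
B = P^(-1)AP = [[10, 6], [-19, -12]].
Evaluating each option on A and on B:
(A) A[0,0]: 1 for A, 10 for B -> changes
(B) A[0,0] + A[1,1] - A[0,1]: -1 for A, -8 for B -> changes
(C) A[0,1] + A[1,0]: -4 for A, -13 for B -> changes
(D) A[0,0] + A[1,1]: -2 for A, -2 for B -> unchanged

Only (D) A[0,0] + A[1,1] = -2 survives (and it does so for every P, not just this one), so it is the invariant.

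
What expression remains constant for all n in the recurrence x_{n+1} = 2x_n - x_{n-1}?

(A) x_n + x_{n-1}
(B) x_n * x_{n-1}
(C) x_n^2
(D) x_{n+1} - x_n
D

For the recurrence x_{n+1} = 2x_n - x_{n-1}:

If x_{n+1} = 2x_n - x_{n-1}, then:
x_{n+1} - x_n = x_n - x_{n-1}
The first difference is constant throughout the sequence.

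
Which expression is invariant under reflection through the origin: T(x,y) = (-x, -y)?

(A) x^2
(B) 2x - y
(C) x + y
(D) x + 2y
A

The map is reflection through the origin: T(x,y) = (-x, -y).
Substitute the transformed coordinates into each option and compare with the original:
(A) x^2  ->  (-x)^2 = x^2   [equals x^2: invariant]
(B) 2x - y  ->  2(-x) - (-y) = -2x + y   [differs from 2x - y: not invariant]
(C) x + y  ->  (-x) + (-y) = -x - y   [differs from x + y: not invariant]
(D) x + 2y  ->  (-x) + 2(-y) = -x - 2y   [differs from x + 2y: not invariant]

Only option (A), x^2, is unchanged by the transformation.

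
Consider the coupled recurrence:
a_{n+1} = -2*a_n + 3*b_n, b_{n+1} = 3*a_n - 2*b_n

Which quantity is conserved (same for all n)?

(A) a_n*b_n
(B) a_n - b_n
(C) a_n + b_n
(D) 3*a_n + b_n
C

Replace a_n by a_{n+1} = -2*a_n + 3*b_n and b_n by b_{n+1} = 3*a_n - 2*b_n in each option and simplify:
(A) a_n*b_n  ->  (-2*a_n + 3*b_n)*(3*a_n - 2*b_n) = -6*a_n^2 + 13*a_n*b_n - 6*b_n^2   [not conserved]
(B) a_n - b_n  ->  (-2*a_n + 3*b_n) - (3*a_n - 2*b_n) = -5*a_n + 5*b_n   [not conserved]
(C) a_n + b_n  ->  (-2*a_n + 3*b_n) + (3*a_n - 2*b_n) = a_n + b_n   [conserved]
(D) 3*a_n + b_n  ->  3*(-2*a_n + 3*b_n) + (3*a_n - 2*b_n) = -3*a_n + 7*b_n   [not conserved]

Only (C) a_n + b_n returns to itself after one step, so it is the conserved quantity.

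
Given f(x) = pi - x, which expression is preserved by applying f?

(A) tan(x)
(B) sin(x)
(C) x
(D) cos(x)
B

For f(x) = pi - x:
sin(pi - x) = sin(x), so sine is invariant under this transformation.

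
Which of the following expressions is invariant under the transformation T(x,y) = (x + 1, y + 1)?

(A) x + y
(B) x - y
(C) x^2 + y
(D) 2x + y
B

An expression E(x,y) is invariant under T if E(T(x,y)) = E(x,y). Here T(x,y) = (x + 1, y + 1).
Substitute the transformed coordinates into each option and compare with the original:
(A) x + y  ->  (x + 1) + (y + 1) = x + y + 2   [differs from x + y: not invariant]
(B) x - y  ->  (x + 1) - (y + 1) = x - y   [equals x - y: invariant]
(C) x^2 + y  ->  (x + 1)^2 + (y + 1) = x^2 + 2x + y + 2   [differs from x^2 + y: not invariant]
(D) 2x + y  ->  2(x + 1) + (y + 1) = 2x + y + 3   [differs from 2x + y: not invariant]

Only option (B), x - y, is unchanged by the transformation.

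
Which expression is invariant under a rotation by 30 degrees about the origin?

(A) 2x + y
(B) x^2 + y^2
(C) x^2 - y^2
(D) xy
B

A rotation by 30 degrees sends (x, y) to (sqrt(3)x/2 - y/2, x/2 + sqrt(3)y/2).
Substitute the transformed coordinates into each option and compare with the original:
(A) 2x + y  ->  2(sqrt(3)x/2 - y/2) + (x/2 + sqrt(3)y/2) = x/2 + sqrt(3)x - y + sqrt(3)y/2   [differs from 2x + y: not invariant]
(B) x^2 + y^2  ->  (sqrt(3)x/2 - y/2)^2 + (x/2 + sqrt(3)y/2)^2 = x^2 + y^2   [equals x^2 + y^2: invariant]
(C) x^2 - y^2  ->  (sqrt(3)x/2 - y/2)^2 - (x/2 + sqrt(3)y/2)^2 = x^2/2 - sqrt(3)xy - y^2/2   [differs from x^2 - y^2: not invariant]
(D) xy  ->  (sqrt(3)x/2 - y/2)(x/2 + sqrt(3)y/2) = sqrt(3)x^2/4 + xy/2 - sqrt(3)y^2/4   [differs from xy: not invariant]

Only option (B), x^2 + y^2, is unchanged by the transformation.
Geometrically, x^2 + y^2 is the squared distance from the origin, which every rotation about the origin preserves.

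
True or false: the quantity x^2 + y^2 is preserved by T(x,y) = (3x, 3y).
False

Substitute T(x,y) = (3x, 3y) into the expression and compare with the original.

Original: x^2 + y^2
After applying T: (3x)^2 + (3y)^2 = 9x^2 + 9y^2

This differs from the original x^2 + y^2 (difference: 8x^2 + 8y^2), so the expression is NOT invariant.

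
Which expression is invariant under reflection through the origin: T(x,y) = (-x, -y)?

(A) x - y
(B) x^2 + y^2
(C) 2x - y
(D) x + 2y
B

The map is reflection through the origin: T(x,y) = (-x, -y).
Substitute the transformed coordinates into each option and compare with the original:
(A) x - y  ->  (-x) - (-y) = -x + y   [differs from x - y: not invariant]
(B) x^2 + y^2  ->  (-x)^2 + (-y)^2 = x^2 + y^2   [equals x^2 + y^2: invariant]
(C) 2x - y  ->  2(-x) - (-y) = -2x + y   [differs from 2x - y: not invariant]
(D) x + 2y  ->  (-x) + 2(-y) = -x - 2y   [differs from x + 2y: not invariant]

Only option (B), x^2 + y^2, is unchanged by the transformation.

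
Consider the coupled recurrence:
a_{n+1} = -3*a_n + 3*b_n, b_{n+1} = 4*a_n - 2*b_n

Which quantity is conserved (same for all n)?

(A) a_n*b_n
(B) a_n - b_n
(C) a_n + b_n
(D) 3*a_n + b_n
C

Replace a_n by a_{n+1} = -3*a_n + 3*b_n and b_n by b_{n+1} = 4*a_n - 2*b_n in each option and simplify:
(A) a_n*b_n  ->  (-3*a_n + 3*b_n)*(4*a_n - 2*b_n) = -12*a_n^2 + 18*a_n*b_n - 6*b_n^2   [not conserved]
(B) a_n - b_n  ->  (-3*a_n + 3*b_n) - (4*a_n - 2*b_n) = -7*a_n + 5*b_n   [not conserved]
(C) a_n + b_n  ->  (-3*a_n + 3*b_n) + (4*a_n - 2*b_n) = a_n + b_n   [conserved]
(D) 3*a_n + b_n  ->  3*(-3*a_n + 3*b_n) + (4*a_n - 2*b_n) = -5*a_n + 7*b_n   [not conserved]

Only (C) a_n + b_n returns to itself after one step, so it is the conserved quantity.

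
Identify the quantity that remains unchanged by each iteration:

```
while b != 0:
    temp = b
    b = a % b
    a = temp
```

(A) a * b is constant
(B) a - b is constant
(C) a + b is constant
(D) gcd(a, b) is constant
D

A loop invariant must hold before the first iteration and be re-established by every execution of the body.

(D) gcd(a, b) is constant: One iteration replaces (a, b) by (b, a mod b). Since a mod b = a - q*b for an integer q, any common divisor of a and b divides b and a mod b, and conversely; hence gcd(b, a mod b) = gcd(a, b). For instance (17, 12) -> (12, 5) keeps gcd = 1. At exit b = 0 and a = gcd of the original inputs.

The other options fail:
(A) a * b is constant: e.g. (a, b) = (17, 12) -> (12, 5): the product goes from 204 to 60.
(B) a - b is constant: e.g. (a, b) = (17, 12) -> (12, 5): the difference goes from 5 to 7.
(C) a + b is constant: e.g. (a, b) = (17, 12) -> (12, 5): the sum goes from 29 to 17.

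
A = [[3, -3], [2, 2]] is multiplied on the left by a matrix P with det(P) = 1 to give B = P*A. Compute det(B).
12

By the multiplicative property of determinants, det(B) = det(P*A) = det(P) * det(A) = det(A),
so the determinant is invariant under multiplication by any determinant-1 matrix; we just need det(A).

det(A) = (3)(2) - (-3)(2) = 6 - (-6) = 12

Therefore det(B) = 1 * 12 = 12.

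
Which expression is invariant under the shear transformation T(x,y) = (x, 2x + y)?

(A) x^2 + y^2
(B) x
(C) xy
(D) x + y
B

Under the shear T(x,y) = (x, 2x + y):
Substitute the transformed coordinates into each option and compare with the original:
(A) x^2 + y^2  ->  (x)^2 + (2x + y)^2 = 5x^2 + 4xy + y^2   [differs from x^2 + y^2: not invariant]
(B) x  ->  (x) = x   [equals x: invariant]
(C) xy  ->  (x)(2x + y) = 2x^2 + xy   [differs from xy: not invariant]
(D) x + y  ->  (x) + (2x + y) = 3x + y   [differs from x + y: not invariant]

Only option (B), x, is unchanged by the transformation.
A vertical shear moves points parallel to the y-axis, so the x-coordinate (and any function of x alone) is unchanged.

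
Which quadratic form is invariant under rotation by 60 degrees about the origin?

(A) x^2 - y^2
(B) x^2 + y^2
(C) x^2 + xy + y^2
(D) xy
B

Rotation by 60 degrees sends (x, y) to (x/2 - sqrt(3)y/2, sqrt(3)x/2 + y/2).
Substitute the transformed coordinates into each option and compare with the original:
(A) x^2 - y^2  ->  (x/2 - sqrt(3)y/2)^2 - (sqrt(3)x/2 + y/2)^2 = -x^2/2 - sqrt(3)xy + y^2/2   [differs from x^2 - y^2: not invariant]
(B) x^2 + y^2  ->  (x/2 - sqrt(3)y/2)^2 + (sqrt(3)x/2 + y/2)^2 = x^2 + y^2   [equals x^2 + y^2: invariant]
(C) x^2 + xy + y^2  ->  (x/2 - sqrt(3)y/2)^2 + (x/2 - sqrt(3)y/2)(sqrt(3)x/2 + y/2) + (sqrt(3)x/2 + y/2)^2 = sqrt(3)x^2/4 + x^2 - xy/2 - sqrt(3)y^2/4 + y^2   [differs from x^2 + xy + y^2: not invariant]
(D) xy  ->  (x/2 - sqrt(3)y/2)(sqrt(3)x/2 + y/2) = sqrt(3)x^2/4 - xy/2 - sqrt(3)y^2/4   [differs from xy: not invariant]

Only option (B), x^2 + y^2, is unchanged by the transformation.
x^2 + y^2 is the squared distance from the origin, which rotations preserve.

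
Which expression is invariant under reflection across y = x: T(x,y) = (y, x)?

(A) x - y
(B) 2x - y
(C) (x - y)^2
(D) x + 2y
C

The map is reflection across y = x: T(x,y) = (y, x).
Substitute the transformed coordinates into each option and compare with the original:
(A) x - y  ->  (y) - (x) = -x + y   [differs from x - y: not invariant]
(B) 2x - y  ->  2(y) - (x) = -x + 2y   [differs from 2x - y: not invariant]
(C) (x - y)^2  ->  ((y) - (x))^2 = x^2 - 2xy + y^2   [equals (x - y)^2: invariant]
(D) x + 2y  ->  (y) + 2(x) = 2x + y   [differs from x + 2y: not invariant]

Only option (C), (x - y)^2, is unchanged by the transformation.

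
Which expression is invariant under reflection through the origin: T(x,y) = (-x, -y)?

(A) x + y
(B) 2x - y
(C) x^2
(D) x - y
C

The map is reflection through the origin: T(x,y) = (-x, -y).
Substitute the transformed coordinates into each option and compare with the original:
(A) x + y  ->  (-x) + (-y) = -x - y   [differs from x + y: not invariant]
(B) 2x - y  ->  2(-x) - (-y) = -2x + y   [differs from 2x - y: not invariant]
(C) x^2  ->  (-x)^2 = x^2   [equals x^2: invariant]
(D) x - y  ->  (-x) - (-y) = -x + y   [differs from x - y: not invariant]

Only option (C), x^2, is unchanged by the transformation.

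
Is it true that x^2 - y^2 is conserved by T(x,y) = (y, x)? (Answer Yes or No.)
No

Substitute T(x,y) = (y, x) into the expression and compare with the original.

Original: x^2 - y^2
After applying T: (y)^2 - (x)^2 = -x^2 + y^2

This differs from the original x^2 - y^2 (difference: -2x^2 + 2y^2), so the expression is NOT invariant.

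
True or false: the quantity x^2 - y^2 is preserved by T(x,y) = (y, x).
False

Substitute T(x,y) = (y, x) into the expression and compare with the original.

Original: x^2 - y^2
After applying T: (y)^2 - (x)^2 = -x^2 + y^2

This differs from the original x^2 - y^2 (difference: -2x^2 + 2y^2), so the expression is NOT invariant.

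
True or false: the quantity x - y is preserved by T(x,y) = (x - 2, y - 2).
True

Substitute T(x,y) = (x - 2, y - 2) into the expression and compare with the original.

Original: x - y
After applying T: (x - 2) - (y - 2) = x - y

This is identical to the original x - y, so the expression is invariant.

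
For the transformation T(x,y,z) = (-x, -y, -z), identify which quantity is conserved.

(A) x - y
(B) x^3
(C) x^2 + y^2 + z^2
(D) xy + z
C

Apply T(x,y,z) = (-x, -y, -z) to each option, i.e. replace (x, y, z) by the transformed coordinates.
Substitute the transformed coordinates into each option and compare with the original:
(A) x - y  ->  (-x) - (-y) = -x + y   [differs from x - y: not invariant]
(B) x^3  ->  (-x)^3 = -x^3   [differs from x^3: not invariant]
(C) x^2 + y^2 + z^2  ->  (-x)^2 + (-y)^2 + (-z)^2 = x^2 + y^2 + z^2   [equals x^2 + y^2 + z^2: invariant]
(D) xy + z  ->  (-x)(-y) + (-z) = xy - z   [differs from xy + z: not invariant]

Only option (C), x^2 + y^2 + z^2, is unchanged by the transformation.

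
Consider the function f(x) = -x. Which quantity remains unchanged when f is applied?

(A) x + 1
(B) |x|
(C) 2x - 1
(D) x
B

For f(x) = -x:
Applying f replaces x by -x. Since |-x| = |x|, the absolute value is unchanged by f, whereas x -> -x, 2x - 1 -> -2x - 1 and x + 1 -> -x + 1 all change.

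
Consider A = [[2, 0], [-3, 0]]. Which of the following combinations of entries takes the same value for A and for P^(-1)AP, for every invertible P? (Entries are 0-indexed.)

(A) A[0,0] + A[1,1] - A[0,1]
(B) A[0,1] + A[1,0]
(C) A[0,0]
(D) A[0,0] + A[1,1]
D

A[0,0] + A[1,1] is the trace of A. By the cyclic property of the trace, tr(P^(-1)AP) = tr(APP^(-1)) = tr(A), so it is the same for every matrix similar to A.

The other combinations are not similarity invariants. For example, take P = [[1, 1], [0, 1]] (det P = 1), so P^(-1) = [[1, -1], [0, 1]] and
B = P^(-1)AP = [[5, 5], [-3, -3]].
Evaluating each option on A and on B:
(A) A[0,0] + A[1,1] - A[0,1]: 2 for A, -3 for B -> changes
(B) A[0,1] + A[1,0]: -3 for A, 2 for B -> changes
(C) A[0,0]: 2 for A, 5 for B -> changes
(D) A[0,0] + A[1,1]: 2 for A, 2 for B -> unchanged

Only (D) A[0,0] + A[1,1] = 2 survives (and it does so for every P, not just this one), so it is the invariant.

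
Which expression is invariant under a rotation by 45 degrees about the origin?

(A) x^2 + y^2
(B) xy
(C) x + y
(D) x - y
A

A rotation by 45 degrees sends (x, y) to (sqrt(2)x/2 - sqrt(2)y/2, sqrt(2)x/2 + sqrt(2)y/2).
Substitute the transformed coordinates into each option and compare with the original:
(A) x^2 + y^2  ->  (sqrt(2)x/2 - sqrt(2)y/2)^2 + (sqrt(2)x/2 + sqrt(2)y/2)^2 = x^2 + y^2   [equals x^2 + y^2: invariant]
(B) xy  ->  (sqrt(2)x/2 - sqrt(2)y/2)(sqrt(2)x/2 + sqrt(2)y/2) = x^2/2 - y^2/2   [differs from xy: not invariant]
(C) x + y  ->  (sqrt(2)x/2 - sqrt(2)y/2) + (sqrt(2)x/2 + sqrt(2)y/2) = sqrt(2)x   [differs from x + y: not invariant]
(D) x - y  ->  (sqrt(2)x/2 - sqrt(2)y/2) - (sqrt(2)x/2 + sqrt(2)y/2) = -sqrt(2)y   [differs from x - y: not invariant]

Only option (A), x^2 + y^2, is unchanged by the transformation.
Geometrically, x^2 + y^2 is the squared distance from the origin, which every rotation about the origin preserves.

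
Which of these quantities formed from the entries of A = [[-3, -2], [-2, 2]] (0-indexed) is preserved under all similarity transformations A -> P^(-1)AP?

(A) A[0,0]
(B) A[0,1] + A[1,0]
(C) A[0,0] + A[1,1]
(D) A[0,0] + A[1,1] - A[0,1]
C

A[0,0] + A[1,1] is the trace of A. By the cyclic property of the trace, tr(P^(-1)AP) = tr(APP^(-1)) = tr(A), so it is the same for every matrix similar to A.

The other combinations are not similarity invariants. For example, take P = [[1, -1], [0, 1]] (det P = 1), so P^(-1) = [[1, 1], [0, 1]] and
B = P^(-1)AP = [[-5, 5], [-2, 4]].
Evaluating each option on A and on B:
(A) A[0,0]: -3 for A, -5 for B -> changes
(B) A[0,1] + A[1,0]: -4 for A, 3 for B -> changes
(C) A[0,0] + A[1,1]: -1 for A, -1 for B -> unchanged
(D) A[0,0] + A[1,1] - A[0,1]: 1 for A, -6 for B -> changes

Only (C) A[0,0] + A[1,1] = -1 survives (and it does so for every P, not just this one), so it is the invariant.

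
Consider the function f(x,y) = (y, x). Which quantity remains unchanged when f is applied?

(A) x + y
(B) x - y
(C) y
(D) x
A

For f(x,y) = (y, x):
After applying f: x' = y, y' = x. So x' + y' = y + x = x + y.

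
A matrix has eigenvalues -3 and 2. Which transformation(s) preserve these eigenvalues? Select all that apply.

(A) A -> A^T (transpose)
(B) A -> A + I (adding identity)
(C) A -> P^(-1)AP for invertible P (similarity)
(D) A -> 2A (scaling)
A and C

Eigenvalues are preserved by:
1. Similarity transformations: A -> P^(-1)AP (same characteristic polynomial)
2. Transpose: A^T has the same eigenvalues as A

Eigenvalues are NOT preserved by:
- Adding identity: eigenvalues become -3+1, 2+1
- Scaling: eigenvalues become -6, 4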